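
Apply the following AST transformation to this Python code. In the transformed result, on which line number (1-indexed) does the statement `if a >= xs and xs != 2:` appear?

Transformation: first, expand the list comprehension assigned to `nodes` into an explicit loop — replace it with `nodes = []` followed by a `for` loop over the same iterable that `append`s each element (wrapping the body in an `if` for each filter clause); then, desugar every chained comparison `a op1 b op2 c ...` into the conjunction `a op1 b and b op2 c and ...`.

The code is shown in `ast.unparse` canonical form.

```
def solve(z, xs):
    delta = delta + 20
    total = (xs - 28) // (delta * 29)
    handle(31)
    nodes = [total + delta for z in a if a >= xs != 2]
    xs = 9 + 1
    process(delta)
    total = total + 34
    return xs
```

7

Transformed code:
def solve(z, xs):
    delta = delta + 20
    total = (xs - 28) // (delta * 29)
    handle(31)
    nodes = []
    for z in a:
        if a >= xs and xs != 2:
            nodes.append(total + delta)
    xs = 9 + 1
    process(delta)
    total = total + 34
    return xs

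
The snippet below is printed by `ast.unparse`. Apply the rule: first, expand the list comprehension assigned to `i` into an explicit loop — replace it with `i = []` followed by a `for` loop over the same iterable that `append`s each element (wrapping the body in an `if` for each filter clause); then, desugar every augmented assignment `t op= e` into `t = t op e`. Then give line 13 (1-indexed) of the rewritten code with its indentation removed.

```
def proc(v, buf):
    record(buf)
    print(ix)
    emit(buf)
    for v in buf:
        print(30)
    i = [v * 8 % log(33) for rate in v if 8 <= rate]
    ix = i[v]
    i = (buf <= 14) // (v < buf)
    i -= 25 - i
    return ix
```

i = i - (25 - i)

Transformed code:
def proc(v, buf):
    record(buf)
    print(ix)
    emit(buf)
    for v in buf:
        print(30)
    i = []
    for rate in v:
        if 8 <= rate:
            i.append(v * 8 % log(33))
    ix = i[v]
    i = (buf <= 14) // (v < buf)
    i = i - (25 - i)
    return ix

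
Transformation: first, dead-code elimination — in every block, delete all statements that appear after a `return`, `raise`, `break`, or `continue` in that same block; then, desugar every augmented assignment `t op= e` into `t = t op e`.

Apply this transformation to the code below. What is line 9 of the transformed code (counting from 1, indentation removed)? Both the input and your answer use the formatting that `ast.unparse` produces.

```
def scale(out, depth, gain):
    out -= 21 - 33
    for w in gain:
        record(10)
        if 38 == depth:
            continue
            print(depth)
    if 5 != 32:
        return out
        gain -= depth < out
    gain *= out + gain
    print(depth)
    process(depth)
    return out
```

gain = gain * (out + gain)

Transformed code:
def scale(out, depth, gain):
    out = out - (21 - 33)
    for w in gain:
        record(10)
        if 38 == depth:
            continue
    if 5 != 32:
        return out
    gain = gain * (out + gain)
    print(depth)
    process(depth)
    return out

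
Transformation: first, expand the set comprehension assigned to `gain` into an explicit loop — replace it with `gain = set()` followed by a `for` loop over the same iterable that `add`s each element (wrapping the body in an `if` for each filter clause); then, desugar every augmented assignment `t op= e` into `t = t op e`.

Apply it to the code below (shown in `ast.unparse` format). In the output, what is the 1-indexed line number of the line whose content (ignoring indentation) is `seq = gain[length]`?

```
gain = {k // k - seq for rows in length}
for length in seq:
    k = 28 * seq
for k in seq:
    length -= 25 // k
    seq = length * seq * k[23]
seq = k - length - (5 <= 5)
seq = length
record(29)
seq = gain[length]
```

12

Transformed code:
gain = set()
for rows in length:
    gain.add(k // k - seq)
for length in seq:
    k = 28 * seq
for k in seq:
    length = length - 25 // k
    seq = length * seq * k[23]
seq = k - length - (5 <= 5)
seq = length
record(29)
seq = gain[length]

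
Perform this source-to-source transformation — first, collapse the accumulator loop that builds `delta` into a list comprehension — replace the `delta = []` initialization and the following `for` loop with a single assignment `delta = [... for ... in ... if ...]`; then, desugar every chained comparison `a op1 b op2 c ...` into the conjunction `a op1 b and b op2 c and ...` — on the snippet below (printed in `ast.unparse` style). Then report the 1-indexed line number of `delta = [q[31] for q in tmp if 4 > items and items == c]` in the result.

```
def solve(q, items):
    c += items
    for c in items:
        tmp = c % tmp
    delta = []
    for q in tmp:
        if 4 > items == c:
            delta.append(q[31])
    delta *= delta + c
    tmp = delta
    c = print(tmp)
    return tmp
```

Transformed code:
def solve(q, items):
    c += items
    for c in items:
        tmp = c % tmp
    delta = [q[31] for q in tmp if 4 > items and items == c]
    delta *= delta + c
    tmp = delta
    c = print(tmp)
    return tmp

5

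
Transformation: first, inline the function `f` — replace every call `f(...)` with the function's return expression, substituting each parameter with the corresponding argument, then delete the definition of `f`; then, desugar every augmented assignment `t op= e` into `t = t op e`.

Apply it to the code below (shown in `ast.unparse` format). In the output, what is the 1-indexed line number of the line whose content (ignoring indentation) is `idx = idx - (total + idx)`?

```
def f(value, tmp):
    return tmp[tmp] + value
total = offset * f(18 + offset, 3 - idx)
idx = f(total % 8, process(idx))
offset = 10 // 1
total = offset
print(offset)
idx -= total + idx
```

6

Transformed code:
total = offset * ((3 - idx)[3 - idx] + (18 + offset))
idx = process(idx)[process(idx)] + total % 8
offset = 10 // 1
total = offset
print(offset)
idx = idx - (total + idx)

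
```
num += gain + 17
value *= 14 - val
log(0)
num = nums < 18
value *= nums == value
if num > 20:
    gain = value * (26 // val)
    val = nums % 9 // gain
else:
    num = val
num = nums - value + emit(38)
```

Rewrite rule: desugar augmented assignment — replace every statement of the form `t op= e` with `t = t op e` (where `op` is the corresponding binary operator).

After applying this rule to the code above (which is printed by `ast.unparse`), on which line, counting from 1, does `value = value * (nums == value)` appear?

Transformed code:
num = num + (gain + 17)
value = value * (14 - val)
log(0)
num = nums < 18
value = value * (nums == value)
if num > 20:
    gain = value * (26 // val)
    val = nums % 9 // gain
else:
    num = val
num = nums - value + emit(38)

5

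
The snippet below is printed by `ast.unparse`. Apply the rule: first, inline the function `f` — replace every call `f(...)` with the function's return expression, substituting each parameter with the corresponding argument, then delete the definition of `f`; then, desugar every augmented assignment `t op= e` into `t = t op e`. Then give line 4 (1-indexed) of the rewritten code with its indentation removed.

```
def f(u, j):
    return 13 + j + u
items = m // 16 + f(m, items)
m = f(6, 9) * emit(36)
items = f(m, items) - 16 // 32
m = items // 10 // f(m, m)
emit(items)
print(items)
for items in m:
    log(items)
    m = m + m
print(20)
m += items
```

m = items // 10 // (13 + m + m)

Transformed code:
items = m // 16 + (13 + items + m)
m = (13 + 9 + 6) * emit(36)
items = 13 + items + m - 16 // 32
m = items // 10 // (13 + m + m)
emit(items)
print(items)
for items in m:
    log(items)
    m = m + m
print(20)
m = m + items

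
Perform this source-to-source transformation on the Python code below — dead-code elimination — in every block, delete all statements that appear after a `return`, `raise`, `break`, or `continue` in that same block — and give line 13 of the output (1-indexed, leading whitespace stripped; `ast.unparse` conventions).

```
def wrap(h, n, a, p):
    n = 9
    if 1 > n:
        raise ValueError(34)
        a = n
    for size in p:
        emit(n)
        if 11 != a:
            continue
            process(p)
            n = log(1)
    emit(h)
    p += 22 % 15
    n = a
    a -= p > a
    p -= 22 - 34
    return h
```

Transformed code:
def wrap(h, n, a, p):
    n = 9
    if 1 > n:
        raise ValueError(34)
    for size in p:
        emit(n)
        if 11 != a:
            continue
    emit(h)
    p += 22 % 15
    n = a
    a -= p > a
    p -= 22 - 34
    return h

p -= 22 - 34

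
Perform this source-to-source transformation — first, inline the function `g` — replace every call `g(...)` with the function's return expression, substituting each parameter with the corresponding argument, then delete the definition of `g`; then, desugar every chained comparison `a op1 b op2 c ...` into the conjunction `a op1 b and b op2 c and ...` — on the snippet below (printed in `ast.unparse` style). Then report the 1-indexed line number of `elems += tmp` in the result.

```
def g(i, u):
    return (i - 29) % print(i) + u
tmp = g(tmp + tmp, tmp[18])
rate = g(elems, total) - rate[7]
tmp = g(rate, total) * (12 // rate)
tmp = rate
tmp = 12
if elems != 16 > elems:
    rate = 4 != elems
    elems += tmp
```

Transformed code:
tmp = (tmp + tmp - 29) % print(tmp + tmp) + tmp[18]
rate = (elems - 29) % print(elems) + total - rate[7]
tmp = ((rate - 29) % print(rate) + total) * (12 // rate)
tmp = rate
tmp = 12
if elems != 16 and 16 > elems:
    rate = 4 != elems
    elems += tmp

8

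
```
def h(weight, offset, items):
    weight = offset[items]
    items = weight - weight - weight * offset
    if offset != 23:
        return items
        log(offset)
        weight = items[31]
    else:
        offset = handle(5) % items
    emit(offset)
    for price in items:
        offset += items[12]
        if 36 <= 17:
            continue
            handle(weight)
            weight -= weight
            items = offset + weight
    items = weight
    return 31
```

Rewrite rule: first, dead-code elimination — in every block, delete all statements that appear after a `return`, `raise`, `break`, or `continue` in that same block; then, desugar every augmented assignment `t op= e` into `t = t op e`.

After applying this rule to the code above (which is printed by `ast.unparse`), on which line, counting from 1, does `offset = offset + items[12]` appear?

Transformed code:
def h(weight, offset, items):
    weight = offset[items]
    items = weight - weight - weight * offset
    if offset != 23:
        return items
    else:
        offset = handle(5) % items
    emit(offset)
    for price in items:
        offset = offset + items[12]
        if 36 <= 17:
            continue
    items = weight
    return 31

10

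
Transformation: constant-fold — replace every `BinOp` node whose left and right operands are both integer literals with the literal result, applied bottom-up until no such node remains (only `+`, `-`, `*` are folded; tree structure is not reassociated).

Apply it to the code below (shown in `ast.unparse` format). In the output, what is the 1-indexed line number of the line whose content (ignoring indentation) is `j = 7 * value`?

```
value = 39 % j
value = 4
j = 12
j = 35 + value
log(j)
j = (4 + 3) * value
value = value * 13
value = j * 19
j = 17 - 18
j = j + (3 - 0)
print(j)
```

Transformed code:
value = 39 % j
value = 4
j = 12
j = 35 + value
log(j)
j = 7 * value
value = value * 13
value = j * 19
j = -1
j = j + 3
print(j)

6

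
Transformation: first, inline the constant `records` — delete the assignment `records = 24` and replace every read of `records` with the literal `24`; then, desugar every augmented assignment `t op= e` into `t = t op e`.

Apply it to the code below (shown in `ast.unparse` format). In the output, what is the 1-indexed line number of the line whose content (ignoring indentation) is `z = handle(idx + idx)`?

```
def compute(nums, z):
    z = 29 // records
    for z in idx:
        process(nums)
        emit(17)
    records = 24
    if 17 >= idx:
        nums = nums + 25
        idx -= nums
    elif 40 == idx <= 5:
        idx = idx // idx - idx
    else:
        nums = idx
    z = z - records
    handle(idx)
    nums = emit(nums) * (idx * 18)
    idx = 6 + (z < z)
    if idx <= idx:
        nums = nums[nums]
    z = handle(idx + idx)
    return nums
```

Transformed code:
def compute(nums, z):
    z = 29 // 24
    for z in idx:
        process(nums)
        emit(17)
    if 17 >= idx:
        nums = nums + 25
        idx = idx - nums
    elif 40 == idx <= 5:
        idx = idx // idx - idx
    else:
        nums = idx
    z = z - 24
    handle(idx)
    nums = emit(nums) * (idx * 18)
    idx = 6 + (z < z)
    if idx <= idx:
        nums = nums[nums]
    z = handle(idx + idx)
    return nums

19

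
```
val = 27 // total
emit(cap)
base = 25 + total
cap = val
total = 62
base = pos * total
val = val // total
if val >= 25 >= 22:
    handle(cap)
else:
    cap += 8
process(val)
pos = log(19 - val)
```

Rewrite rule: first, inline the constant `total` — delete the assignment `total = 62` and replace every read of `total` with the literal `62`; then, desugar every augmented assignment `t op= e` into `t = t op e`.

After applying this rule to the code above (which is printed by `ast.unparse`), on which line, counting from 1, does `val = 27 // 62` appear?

1

Transformed code:
val = 27 // 62
emit(cap)
base = 25 + 62
cap = val
base = pos * 62
val = val // 62
if val >= 25 >= 22:
    handle(cap)
else:
    cap = cap + 8
process(val)
pos = log(19 - val)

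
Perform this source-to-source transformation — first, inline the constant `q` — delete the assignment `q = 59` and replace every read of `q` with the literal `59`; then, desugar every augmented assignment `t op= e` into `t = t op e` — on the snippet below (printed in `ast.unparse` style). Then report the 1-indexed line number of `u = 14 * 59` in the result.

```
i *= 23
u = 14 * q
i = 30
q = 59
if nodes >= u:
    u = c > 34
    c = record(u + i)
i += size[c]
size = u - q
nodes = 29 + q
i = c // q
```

2

Transformed code:
i = i * 23
u = 14 * 59
i = 30
if nodes >= u:
    u = c > 34
    c = record(u + i)
i = i + size[c]
size = u - 59
nodes = 29 + 59
i = c // 59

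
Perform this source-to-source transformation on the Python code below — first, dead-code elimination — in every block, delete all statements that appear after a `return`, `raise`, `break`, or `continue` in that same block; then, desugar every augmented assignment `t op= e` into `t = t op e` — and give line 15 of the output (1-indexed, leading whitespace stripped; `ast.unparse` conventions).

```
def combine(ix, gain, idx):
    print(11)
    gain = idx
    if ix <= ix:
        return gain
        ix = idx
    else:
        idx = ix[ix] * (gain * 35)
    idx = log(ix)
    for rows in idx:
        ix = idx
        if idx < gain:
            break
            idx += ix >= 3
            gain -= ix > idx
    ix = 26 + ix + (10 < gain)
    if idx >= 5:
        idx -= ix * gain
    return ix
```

Transformed code:
def combine(ix, gain, idx):
    print(11)
    gain = idx
    if ix <= ix:
        return gain
    else:
        idx = ix[ix] * (gain * 35)
    idx = log(ix)
    for rows in idx:
        ix = idx
        if idx < gain:
            break
    ix = 26 + ix + (10 < gain)
    if idx >= 5:
        idx = idx - ix * gain
    return ix

idx = idx - ix * gain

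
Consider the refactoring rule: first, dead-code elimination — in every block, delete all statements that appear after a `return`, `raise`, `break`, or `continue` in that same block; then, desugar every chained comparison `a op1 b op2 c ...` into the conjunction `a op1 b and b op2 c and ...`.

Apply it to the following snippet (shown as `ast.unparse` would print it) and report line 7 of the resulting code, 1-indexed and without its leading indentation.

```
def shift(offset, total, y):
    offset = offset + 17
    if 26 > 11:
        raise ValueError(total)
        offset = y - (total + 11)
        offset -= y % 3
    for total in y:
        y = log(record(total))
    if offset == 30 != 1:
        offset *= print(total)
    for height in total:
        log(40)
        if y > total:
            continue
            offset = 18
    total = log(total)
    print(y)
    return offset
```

if offset == 30 and 30 != 1:

Transformed code:
def shift(offset, total, y):
    offset = offset + 17
    if 26 > 11:
        raise ValueError(total)
    for total in y:
        y = log(record(total))
    if offset == 30 and 30 != 1:
        offset *= print(total)
    for height in total:
        log(40)
        if y > total:
            continue
    total = log(total)
    print(y)
    return offset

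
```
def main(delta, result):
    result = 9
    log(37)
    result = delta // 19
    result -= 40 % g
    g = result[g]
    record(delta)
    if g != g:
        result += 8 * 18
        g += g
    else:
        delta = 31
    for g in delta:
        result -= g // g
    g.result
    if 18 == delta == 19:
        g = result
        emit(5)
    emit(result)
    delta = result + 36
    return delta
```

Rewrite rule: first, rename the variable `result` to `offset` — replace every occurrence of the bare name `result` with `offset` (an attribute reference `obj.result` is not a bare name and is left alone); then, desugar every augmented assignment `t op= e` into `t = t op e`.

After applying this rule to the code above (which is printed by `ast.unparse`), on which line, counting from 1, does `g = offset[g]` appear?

Transformed code:
def main(delta, offset):
    offset = 9
    log(37)
    offset = delta // 19
    offset = offset - 40 % g
    g = offset[g]
    record(delta)
    if g != g:
        offset = offset + 8 * 18
        g = g + g
    else:
        delta = 31
    for g in delta:
        offset = offset - g // g
    g.result
    if 18 == delta == 19:
        g = offset
        emit(5)
    emit(offset)
    delta = offset + 36
    return delta

6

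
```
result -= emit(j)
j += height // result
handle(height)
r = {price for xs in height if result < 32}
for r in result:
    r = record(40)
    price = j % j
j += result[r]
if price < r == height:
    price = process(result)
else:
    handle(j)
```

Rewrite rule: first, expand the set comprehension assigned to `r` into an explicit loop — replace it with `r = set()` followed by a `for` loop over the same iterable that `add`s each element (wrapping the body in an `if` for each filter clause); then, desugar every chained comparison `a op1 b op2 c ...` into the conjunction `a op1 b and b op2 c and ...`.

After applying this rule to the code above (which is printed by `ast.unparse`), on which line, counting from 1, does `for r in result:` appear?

Transformed code:
result -= emit(j)
j += height // result
handle(height)
r = set()
for xs in height:
    if result < 32:
        r.add(price)
for r in result:
    r = record(40)
    price = j % j
j += result[r]
if price < r and r == height:
    price = process(result)
else:
    handle(j)

8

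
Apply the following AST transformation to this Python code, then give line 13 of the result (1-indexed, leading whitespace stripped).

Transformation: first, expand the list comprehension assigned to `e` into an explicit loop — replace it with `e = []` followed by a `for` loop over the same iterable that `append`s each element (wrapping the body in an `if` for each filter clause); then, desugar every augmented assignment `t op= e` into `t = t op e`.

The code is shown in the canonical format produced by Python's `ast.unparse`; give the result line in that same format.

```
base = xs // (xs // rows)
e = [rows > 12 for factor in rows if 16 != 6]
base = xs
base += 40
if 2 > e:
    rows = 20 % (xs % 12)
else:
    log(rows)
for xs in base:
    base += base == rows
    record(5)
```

base = base + (base == rows)

Transformed code:
base = xs // (xs // rows)
e = []
for factor in rows:
    if 16 != 6:
        e.append(rows > 12)
base = xs
base = base + 40
if 2 > e:
    rows = 20 % (xs % 12)
else:
    log(rows)
for xs in base:
    base = base + (base == rows)
    record(5)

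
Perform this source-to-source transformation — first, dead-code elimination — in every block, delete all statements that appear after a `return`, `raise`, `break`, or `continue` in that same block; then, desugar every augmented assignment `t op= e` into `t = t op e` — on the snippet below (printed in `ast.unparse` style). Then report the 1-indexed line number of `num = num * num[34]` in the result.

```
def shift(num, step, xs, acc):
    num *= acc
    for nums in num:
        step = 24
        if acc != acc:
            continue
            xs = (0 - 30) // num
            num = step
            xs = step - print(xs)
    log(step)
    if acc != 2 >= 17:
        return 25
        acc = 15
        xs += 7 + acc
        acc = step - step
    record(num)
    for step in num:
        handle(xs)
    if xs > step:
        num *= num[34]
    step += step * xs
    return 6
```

Transformed code:
def shift(num, step, xs, acc):
    num = num * acc
    for nums in num:
        step = 24
        if acc != acc:
            continue
    log(step)
    if acc != 2 >= 17:
        return 25
    record(num)
    for step in num:
        handle(xs)
    if xs > step:
        num = num * num[34]
    step = step + step * xs
    return 6

14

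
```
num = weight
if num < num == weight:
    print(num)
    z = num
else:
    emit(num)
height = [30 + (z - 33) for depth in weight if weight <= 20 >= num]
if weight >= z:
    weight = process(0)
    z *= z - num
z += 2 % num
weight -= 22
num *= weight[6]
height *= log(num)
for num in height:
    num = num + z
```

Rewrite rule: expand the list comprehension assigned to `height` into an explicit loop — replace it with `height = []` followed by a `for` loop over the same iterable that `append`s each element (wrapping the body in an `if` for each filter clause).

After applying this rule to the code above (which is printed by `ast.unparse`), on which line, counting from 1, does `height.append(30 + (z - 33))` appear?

10

Transformed code:
num = weight
if num < num == weight:
    print(num)
    z = num
else:
    emit(num)
height = []
for depth in weight:
    if weight <= 20 >= num:
        height.append(30 + (z - 33))
if weight >= z:
    weight = process(0)
    z *= z - num
z += 2 % num
weight -= 22
num *= weight[6]
height *= log(num)
for num in height:
    num = num + z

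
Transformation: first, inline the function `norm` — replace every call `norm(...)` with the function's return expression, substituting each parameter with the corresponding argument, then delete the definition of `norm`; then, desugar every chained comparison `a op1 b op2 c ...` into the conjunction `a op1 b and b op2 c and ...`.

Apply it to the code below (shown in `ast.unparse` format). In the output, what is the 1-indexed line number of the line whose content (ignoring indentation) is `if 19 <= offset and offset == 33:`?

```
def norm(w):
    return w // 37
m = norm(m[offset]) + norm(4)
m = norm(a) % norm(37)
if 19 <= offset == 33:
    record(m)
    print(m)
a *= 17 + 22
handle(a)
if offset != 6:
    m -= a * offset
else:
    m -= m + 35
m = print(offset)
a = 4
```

Transformed code:
m = m[offset] // 37 + 4 // 37
m = a // 37 % (37 // 37)
if 19 <= offset and offset == 33:
    record(m)
    print(m)
a *= 17 + 22
handle(a)
if offset != 6:
    m -= a * offset
else:
    m -= m + 35
m = print(offset)
a = 4

3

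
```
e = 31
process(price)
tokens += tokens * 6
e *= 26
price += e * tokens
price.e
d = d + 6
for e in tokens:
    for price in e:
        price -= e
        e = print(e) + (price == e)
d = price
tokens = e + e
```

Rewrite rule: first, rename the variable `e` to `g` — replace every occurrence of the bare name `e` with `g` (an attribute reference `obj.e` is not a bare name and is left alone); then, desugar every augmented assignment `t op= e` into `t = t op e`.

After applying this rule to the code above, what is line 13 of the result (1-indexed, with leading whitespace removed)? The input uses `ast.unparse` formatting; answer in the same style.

Transformed code:
g = 31
process(price)
tokens = tokens + tokens * 6
g = g * 26
price = price + g * tokens
price.e
d = d + 6
for g in tokens:
    for price in g:
        price = price - g
        g = print(g) + (price == g)
d = price
tokens = g + g

tokens = g + g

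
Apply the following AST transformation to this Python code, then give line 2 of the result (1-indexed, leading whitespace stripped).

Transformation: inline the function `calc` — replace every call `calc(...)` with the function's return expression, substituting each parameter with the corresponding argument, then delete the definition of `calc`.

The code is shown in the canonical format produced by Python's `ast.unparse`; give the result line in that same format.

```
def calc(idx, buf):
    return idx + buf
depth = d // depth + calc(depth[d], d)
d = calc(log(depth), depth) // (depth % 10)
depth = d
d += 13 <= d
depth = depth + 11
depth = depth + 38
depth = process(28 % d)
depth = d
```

d = (log(depth) + depth) // (depth % 10)

Transformed code:
depth = d // depth + (depth[d] + d)
d = (log(depth) + depth) // (depth % 10)
depth = d
d += 13 <= d
depth = depth + 11
depth = depth + 38
depth = process(28 % d)
depth = d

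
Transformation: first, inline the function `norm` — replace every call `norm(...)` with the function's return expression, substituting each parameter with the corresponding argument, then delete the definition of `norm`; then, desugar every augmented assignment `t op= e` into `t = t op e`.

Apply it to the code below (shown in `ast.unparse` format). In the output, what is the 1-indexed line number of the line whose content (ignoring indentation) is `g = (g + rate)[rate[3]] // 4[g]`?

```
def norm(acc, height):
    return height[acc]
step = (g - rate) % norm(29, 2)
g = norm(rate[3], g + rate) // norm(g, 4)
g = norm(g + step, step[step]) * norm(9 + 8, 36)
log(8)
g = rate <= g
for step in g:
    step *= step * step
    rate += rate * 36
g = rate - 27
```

2

Transformed code:
step = (g - rate) % 2[29]
g = (g + rate)[rate[3]] // 4[g]
g = step[step][g + step] * 36[9 + 8]
log(8)
g = rate <= g
for step in g:
    step = step * (step * step)
    rate = rate + rate * 36
g = rate - 27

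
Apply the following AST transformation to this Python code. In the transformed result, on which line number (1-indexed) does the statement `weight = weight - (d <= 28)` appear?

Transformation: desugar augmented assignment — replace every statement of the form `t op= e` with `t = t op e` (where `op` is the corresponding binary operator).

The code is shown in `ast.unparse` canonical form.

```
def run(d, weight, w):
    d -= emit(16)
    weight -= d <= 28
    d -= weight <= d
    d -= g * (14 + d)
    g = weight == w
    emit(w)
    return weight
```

Transformed code:
def run(d, weight, w):
    d = d - emit(16)
    weight = weight - (d <= 28)
    d = d - (weight <= d)
    d = d - g * (14 + d)
    g = weight == w
    emit(w)
    return weight

3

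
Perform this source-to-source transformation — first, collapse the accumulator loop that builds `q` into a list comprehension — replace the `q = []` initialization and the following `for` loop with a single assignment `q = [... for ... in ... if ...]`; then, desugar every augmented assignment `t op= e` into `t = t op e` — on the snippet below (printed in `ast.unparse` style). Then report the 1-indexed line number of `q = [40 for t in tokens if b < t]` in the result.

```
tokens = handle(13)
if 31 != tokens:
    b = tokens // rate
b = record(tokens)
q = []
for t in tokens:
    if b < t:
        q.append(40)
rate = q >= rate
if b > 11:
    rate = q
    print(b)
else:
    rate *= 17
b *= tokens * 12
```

5

Transformed code:
tokens = handle(13)
if 31 != tokens:
    b = tokens // rate
b = record(tokens)
q = [40 for t in tokens if b < t]
rate = q >= rate
if b > 11:
    rate = q
    print(b)
else:
    rate = rate * 17
b = b * (tokens * 12)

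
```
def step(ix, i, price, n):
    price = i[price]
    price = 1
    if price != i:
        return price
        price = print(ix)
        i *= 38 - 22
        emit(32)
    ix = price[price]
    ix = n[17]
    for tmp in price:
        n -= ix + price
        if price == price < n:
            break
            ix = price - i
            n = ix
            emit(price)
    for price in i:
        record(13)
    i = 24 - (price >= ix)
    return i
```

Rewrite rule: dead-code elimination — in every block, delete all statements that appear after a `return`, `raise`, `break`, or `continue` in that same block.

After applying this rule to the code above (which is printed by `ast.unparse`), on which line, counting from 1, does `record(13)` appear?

13

Transformed code:
def step(ix, i, price, n):
    price = i[price]
    price = 1
    if price != i:
        return price
    ix = price[price]
    ix = n[17]
    for tmp in price:
        n -= ix + price
        if price == price < n:
            break
    for price in i:
        record(13)
    i = 24 - (price >= ix)
    return i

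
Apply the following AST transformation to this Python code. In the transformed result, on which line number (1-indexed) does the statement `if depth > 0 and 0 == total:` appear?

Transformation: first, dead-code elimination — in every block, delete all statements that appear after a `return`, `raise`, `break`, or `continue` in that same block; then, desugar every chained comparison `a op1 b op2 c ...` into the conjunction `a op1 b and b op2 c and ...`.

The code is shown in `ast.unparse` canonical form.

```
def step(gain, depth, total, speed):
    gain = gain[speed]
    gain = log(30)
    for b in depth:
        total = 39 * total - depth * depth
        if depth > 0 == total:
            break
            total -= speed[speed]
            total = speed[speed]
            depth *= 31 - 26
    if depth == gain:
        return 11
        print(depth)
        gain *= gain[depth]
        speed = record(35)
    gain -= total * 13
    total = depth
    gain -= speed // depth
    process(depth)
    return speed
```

6

Transformed code:
def step(gain, depth, total, speed):
    gain = gain[speed]
    gain = log(30)
    for b in depth:
        total = 39 * total - depth * depth
        if depth > 0 and 0 == total:
            break
    if depth == gain:
        return 11
    gain -= total * 13
    total = depth
    gain -= speed // depth
    process(depth)
    return speed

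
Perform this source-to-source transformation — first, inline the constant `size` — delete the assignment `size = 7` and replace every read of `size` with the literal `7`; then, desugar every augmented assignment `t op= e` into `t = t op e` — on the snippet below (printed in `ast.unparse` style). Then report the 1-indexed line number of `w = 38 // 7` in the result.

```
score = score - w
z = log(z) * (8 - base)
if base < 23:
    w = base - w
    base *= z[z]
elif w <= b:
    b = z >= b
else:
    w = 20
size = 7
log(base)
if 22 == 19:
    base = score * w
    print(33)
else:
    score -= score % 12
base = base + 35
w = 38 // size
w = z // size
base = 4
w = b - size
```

Transformed code:
score = score - w
z = log(z) * (8 - base)
if base < 23:
    w = base - w
    base = base * z[z]
elif w <= b:
    b = z >= b
else:
    w = 20
log(base)
if 22 == 19:
    base = score * w
    print(33)
else:
    score = score - score % 12
base = base + 35
w = 38 // 7
w = z // 7
base = 4
w = b - 7

17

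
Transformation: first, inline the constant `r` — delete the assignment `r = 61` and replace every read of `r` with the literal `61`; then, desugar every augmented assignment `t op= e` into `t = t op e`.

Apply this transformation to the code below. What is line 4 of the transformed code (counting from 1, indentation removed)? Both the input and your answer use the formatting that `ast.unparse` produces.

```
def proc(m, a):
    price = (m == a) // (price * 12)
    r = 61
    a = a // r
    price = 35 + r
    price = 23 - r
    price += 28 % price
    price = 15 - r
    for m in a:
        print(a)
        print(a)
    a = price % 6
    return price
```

Transformed code:
def proc(m, a):
    price = (m == a) // (price * 12)
    a = a // 61
    price = 35 + 61
    price = 23 - 61
    price = price + 28 % price
    price = 15 - 61
    for m in a:
        print(a)
        print(a)
    a = price % 6
    return price

price = 35 + 61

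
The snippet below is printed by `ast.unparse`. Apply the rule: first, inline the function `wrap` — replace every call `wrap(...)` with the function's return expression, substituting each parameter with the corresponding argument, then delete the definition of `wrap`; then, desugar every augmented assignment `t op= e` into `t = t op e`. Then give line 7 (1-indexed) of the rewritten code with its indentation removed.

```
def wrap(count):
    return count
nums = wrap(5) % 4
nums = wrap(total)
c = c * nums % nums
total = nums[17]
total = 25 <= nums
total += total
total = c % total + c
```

Transformed code:
nums = 5 % 4
nums = total
c = c * nums % nums
total = nums[17]
total = 25 <= nums
total = total + total
total = c % total + c

total = c % total + c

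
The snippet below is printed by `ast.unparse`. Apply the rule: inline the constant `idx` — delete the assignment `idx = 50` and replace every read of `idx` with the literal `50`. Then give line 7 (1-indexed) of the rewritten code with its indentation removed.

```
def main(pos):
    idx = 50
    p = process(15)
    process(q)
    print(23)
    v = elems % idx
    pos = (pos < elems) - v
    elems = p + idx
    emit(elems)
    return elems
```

elems = p + 50

Transformed code:
def main(pos):
    p = process(15)
    process(q)
    print(23)
    v = elems % 50
    pos = (pos < elems) - v
    elems = p + 50
    emit(elems)
    return elems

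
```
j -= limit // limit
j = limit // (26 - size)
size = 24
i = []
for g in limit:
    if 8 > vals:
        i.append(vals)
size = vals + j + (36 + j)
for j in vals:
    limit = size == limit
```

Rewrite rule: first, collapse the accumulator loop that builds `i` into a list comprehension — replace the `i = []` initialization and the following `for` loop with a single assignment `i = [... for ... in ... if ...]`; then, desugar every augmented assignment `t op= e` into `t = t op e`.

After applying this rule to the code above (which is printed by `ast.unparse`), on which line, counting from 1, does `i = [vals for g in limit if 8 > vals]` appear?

4

Transformed code:
j = j - limit // limit
j = limit // (26 - size)
size = 24
i = [vals for g in limit if 8 > vals]
size = vals + j + (36 + j)
for j in vals:
    limit = size == limit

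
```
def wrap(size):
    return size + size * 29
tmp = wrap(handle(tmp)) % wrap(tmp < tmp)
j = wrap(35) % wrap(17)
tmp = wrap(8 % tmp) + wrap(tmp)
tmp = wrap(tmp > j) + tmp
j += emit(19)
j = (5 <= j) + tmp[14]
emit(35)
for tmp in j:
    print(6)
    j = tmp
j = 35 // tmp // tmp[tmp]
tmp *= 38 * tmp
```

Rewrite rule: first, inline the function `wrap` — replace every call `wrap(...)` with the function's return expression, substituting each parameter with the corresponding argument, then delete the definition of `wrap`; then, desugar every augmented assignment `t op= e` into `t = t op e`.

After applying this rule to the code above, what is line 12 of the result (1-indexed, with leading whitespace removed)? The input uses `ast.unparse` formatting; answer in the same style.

tmp = tmp * (38 * tmp)

Transformed code:
tmp = (handle(tmp) + handle(tmp) * 29) % ((tmp < tmp) + (tmp < tmp) * 29)
j = (35 + 35 * 29) % (17 + 17 * 29)
tmp = 8 % tmp + 8 % tmp * 29 + (tmp + tmp * 29)
tmp = (tmp > j) + (tmp > j) * 29 + tmp
j = j + emit(19)
j = (5 <= j) + tmp[14]
emit(35)
for tmp in j:
    print(6)
    j = tmp
j = 35 // tmp // tmp[tmp]
tmp = tmp * (38 * tmp)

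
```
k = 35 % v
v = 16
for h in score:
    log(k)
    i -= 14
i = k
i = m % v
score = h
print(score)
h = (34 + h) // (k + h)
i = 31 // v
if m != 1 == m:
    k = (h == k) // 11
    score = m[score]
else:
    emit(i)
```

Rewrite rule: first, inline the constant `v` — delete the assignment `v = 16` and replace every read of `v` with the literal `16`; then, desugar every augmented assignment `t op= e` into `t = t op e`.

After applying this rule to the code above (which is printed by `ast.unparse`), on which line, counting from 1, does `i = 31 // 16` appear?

10

Transformed code:
k = 35 % 16
for h in score:
    log(k)
    i = i - 14
i = k
i = m % 16
score = h
print(score)
h = (34 + h) // (k + h)
i = 31 // 16
if m != 1 == m:
    k = (h == k) // 11
    score = m[score]
else:
    emit(i)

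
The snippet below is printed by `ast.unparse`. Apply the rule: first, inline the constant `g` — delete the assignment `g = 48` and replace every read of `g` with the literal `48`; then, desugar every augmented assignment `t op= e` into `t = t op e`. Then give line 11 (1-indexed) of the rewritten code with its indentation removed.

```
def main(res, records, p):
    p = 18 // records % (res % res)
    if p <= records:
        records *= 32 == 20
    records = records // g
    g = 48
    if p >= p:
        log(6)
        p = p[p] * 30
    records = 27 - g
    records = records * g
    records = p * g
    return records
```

records = p * 48

Transformed code:
def main(res, records, p):
    p = 18 // records % (res % res)
    if p <= records:
        records = records * (32 == 20)
    records = records // 48
    if p >= p:
        log(6)
        p = p[p] * 30
    records = 27 - 48
    records = records * 48
    records = p * 48
    return records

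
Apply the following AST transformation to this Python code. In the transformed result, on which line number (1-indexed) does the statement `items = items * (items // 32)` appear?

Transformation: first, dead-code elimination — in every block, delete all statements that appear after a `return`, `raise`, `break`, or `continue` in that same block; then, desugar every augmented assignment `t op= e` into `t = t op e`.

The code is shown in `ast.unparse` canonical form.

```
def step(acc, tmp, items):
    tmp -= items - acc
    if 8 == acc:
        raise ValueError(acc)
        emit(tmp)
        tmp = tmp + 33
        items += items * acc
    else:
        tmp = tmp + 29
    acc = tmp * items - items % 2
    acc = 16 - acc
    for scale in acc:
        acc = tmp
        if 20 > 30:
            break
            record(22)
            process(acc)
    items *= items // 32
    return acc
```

13

Transformed code:
def step(acc, tmp, items):
    tmp = tmp - (items - acc)
    if 8 == acc:
        raise ValueError(acc)
    else:
        tmp = tmp + 29
    acc = tmp * items - items % 2
    acc = 16 - acc
    for scale in acc:
        acc = tmp
        if 20 > 30:
            break
    items = items * (items // 32)
    return acc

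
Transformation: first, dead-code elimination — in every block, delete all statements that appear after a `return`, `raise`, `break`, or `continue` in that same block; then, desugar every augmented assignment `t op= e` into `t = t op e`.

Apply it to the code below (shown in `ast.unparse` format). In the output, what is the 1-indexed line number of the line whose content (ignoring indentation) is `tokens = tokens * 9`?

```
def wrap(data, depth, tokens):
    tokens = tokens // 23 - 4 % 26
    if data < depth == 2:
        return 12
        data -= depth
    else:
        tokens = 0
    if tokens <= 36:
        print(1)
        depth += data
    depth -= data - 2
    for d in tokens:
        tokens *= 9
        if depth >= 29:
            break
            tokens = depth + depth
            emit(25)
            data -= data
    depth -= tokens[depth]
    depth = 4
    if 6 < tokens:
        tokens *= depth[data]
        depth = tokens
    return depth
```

12

Transformed code:
def wrap(data, depth, tokens):
    tokens = tokens // 23 - 4 % 26
    if data < depth == 2:
        return 12
    else:
        tokens = 0
    if tokens <= 36:
        print(1)
        depth = depth + data
    depth = depth - (data - 2)
    for d in tokens:
        tokens = tokens * 9
        if depth >= 29:
            break
    depth = depth - tokens[depth]
    depth = 4
    if 6 < tokens:
        tokens = tokens * depth[data]
        depth = tokens
    return depth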